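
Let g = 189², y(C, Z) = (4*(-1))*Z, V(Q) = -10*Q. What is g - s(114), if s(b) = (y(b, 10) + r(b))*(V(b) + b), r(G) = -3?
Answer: -8397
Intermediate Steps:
y(C, Z) = -4*Z
s(b) = 387*b (s(b) = (-4*10 - 3)*(-10*b + b) = (-40 - 3)*(-9*b) = -(-387)*b = 387*b)
g = 35721
g - s(114) = 35721 - 387*114 = 35721 - 1*44118 = 35721 - 44118 = -8397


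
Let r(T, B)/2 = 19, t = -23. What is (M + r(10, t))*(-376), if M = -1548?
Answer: 567760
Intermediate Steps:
r(T, B) = 38 (r(T, B) = 2*19 = 38)
(M + r(10, t))*(-376) = (-1548 + 38)*(-376) = -1510*(-376) = 567760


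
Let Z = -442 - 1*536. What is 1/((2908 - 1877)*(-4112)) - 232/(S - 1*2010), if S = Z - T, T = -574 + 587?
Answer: 983554503/12722655472 ≈ 0.077307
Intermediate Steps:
T = 13
Z = -978 (Z = -442 - 536 = -978)
S = -991 (S = -978 - 1*13 = -978 - 13 = -991)
1/((2908 - 1877)*(-4112)) - 232/(S - 1*2010) = 1/((2908 - 1877)*(-4112)) - 232/(-991 - 1*2010) = -1/4112/1031 - 232/(-991 - 2010) = (1/1031)*(-1/4112) - 232/(-3001) = -1/4239472 - 232*(-1/3001) = -1/4239472 + 232/3001 = 983554503/12722655472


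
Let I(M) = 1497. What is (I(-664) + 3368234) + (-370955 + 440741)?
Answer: 3439517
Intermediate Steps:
(I(-664) + 3368234) + (-370955 + 440741) = (1497 + 3368234) + (-370955 + 440741) = 3369731 + 69786 = 3439517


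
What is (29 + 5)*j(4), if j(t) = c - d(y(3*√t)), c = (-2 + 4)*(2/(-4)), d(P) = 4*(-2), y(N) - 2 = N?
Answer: 238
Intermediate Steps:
y(N) = 2 + N
d(P) = -8
c = -1 (c = 2*(2*(-¼)) = 2*(-½) = -1)
j(t) = 7 (j(t) = -1 - 1*(-8) = -1 + 8 = 7)
(29 + 5)*j(4) = (29 + 5)*7 = 34*7 = 238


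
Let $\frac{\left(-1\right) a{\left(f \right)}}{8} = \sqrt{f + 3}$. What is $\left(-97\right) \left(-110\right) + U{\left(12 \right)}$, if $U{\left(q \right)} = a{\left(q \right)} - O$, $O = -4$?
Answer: $10674 - 8 \sqrt{15} \approx 10643.0$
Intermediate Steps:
$a{\left(f \right)} = - 8 \sqrt{3 + f}$ ($a{\left(f \right)} = - 8 \sqrt{f + 3} = - 8 \sqrt{3 + f}$)
$U{\left(q \right)} = 4 - 8 \sqrt{3 + q}$ ($U{\left(q \right)} = - 8 \sqrt{3 + q} - -4 = - 8 \sqrt{3 + q} + 4 = 4 - 8 \sqrt{3 + q}$)
$\left(-97\right) \left(-110\right) + U{\left(12 \right)} = \left(-97\right) \left(-110\right) + \left(4 - 8 \sqrt{3 + 12}\right) = 10670 + \left(4 - 8 \sqrt{15}\right) = 10674 - 8 \sqrt{15}$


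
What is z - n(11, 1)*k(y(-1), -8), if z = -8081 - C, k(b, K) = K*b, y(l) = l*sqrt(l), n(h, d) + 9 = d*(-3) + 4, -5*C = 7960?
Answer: -6489 + 64*I ≈ -6489.0 + 64.0*I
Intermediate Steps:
C = -1592 (C = -1/5*7960 = -1592)
n(h, d) = -5 - 3*d (n(h, d) = -9 + (d*(-3) + 4) = -9 + (-3*d + 4) = -9 + (4 - 3*d) = -5 - 3*d)
y(l) = l**(3/2)
z = -6489 (z = -8081 - 1*(-1592) = -8081 + 1592 = -6489)
z - n(11, 1)*k(y(-1), -8) = -6489 - (-5 - 3*1)*(-(-8)*I) = -6489 - (-5 - 3)*(-(-8)*I) = -6489 - (-8)*8*I = -6489 - (-64)*I = -6489 + 64*I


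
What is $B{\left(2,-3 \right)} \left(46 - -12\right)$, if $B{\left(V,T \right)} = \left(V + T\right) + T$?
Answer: $-232$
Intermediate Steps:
$B{\left(V,T \right)} = V + 2 T$ ($B{\left(V,T \right)} = \left(T + V\right) + T = V + 2 T$)
$B{\left(2,-3 \right)} \left(46 - -12\right) = \left(2 + 2 \left(-3\right)\right) \left(46 - -12\right) = \left(2 - 6\right) \left(46 + 12\right) = \left(-4\right) 58 = -232$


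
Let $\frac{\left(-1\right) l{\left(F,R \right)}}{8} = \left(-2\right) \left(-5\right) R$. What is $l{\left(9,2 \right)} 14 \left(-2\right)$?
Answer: $4480$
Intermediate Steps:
$l{\left(F,R \right)} = - 80 R$ ($l{\left(F,R \right)} = - 8 \left(-2\right) \left(-5\right) R = - 8 \cdot 10 R = - 80 R$)
$l{\left(9,2 \right)} 14 \left(-2\right) = \left(-80\right) 2 \cdot 14 \left(-2\right) = \left(-160\right) 14 \left(-2\right) = \left(-2240\right) \left(-2\right) = 4480$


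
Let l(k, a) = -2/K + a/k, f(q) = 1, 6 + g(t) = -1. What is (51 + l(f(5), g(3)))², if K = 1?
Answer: 1764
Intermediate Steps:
g(t) = -7 (g(t) = -6 - 1 = -7)
l(k, a) = -2 + a/k (l(k, a) = -2/1 + a/k = -2*1 + a/k = -2 + a/k)
(51 + l(f(5), g(3)))² = (51 + (-2 - 7/1))² = (51 + (-2 - 7*1))² = (51 + (-2 - 7))² = (51 - 9)² = 42² = 1764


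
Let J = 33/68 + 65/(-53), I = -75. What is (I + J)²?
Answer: 74513166841/12988816 ≈ 5736.7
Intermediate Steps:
J = -2671/3604 (J = 33*(1/68) + 65*(-1/53) = 33/68 - 65/53 = -2671/3604 ≈ -0.74112)
(I + J)² = (-75 - 2671/3604)² = (-272971/3604)² = 74513166841/12988816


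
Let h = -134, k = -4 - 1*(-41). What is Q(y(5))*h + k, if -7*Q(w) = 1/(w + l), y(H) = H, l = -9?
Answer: 451/14 ≈ 32.214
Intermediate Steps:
Q(w) = -1/(7*(-9 + w)) (Q(w) = -1/(7*(w - 9)) = -1/(7*(-9 + w)))
k = 37 (k = -4 + 41 = 37)
Q(y(5))*h + k = -1/(-63 + 7*5)*(-134) + 37 = -1/(-63 + 35)*(-134) + 37 = -1/(-28)*(-134) + 37 = -1*(-1/28)*(-134) + 37 = (1/28)*(-134) + 37 = -67/14 + 37 = 451/14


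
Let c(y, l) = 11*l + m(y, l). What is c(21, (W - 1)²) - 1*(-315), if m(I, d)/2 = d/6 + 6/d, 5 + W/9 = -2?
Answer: 143574025/3072 ≈ 46736.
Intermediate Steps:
W = -63 (W = -45 + 9*(-2) = -45 - 18 = -63)
m(I, d) = 12/d + d/3 (m(I, d) = 2*(d/6 + 6/d) = 2*(6/d + d/6) = 12/d + d/3)
c(y, l) = 12/l + 34*l/3 (c(y, l) = 11*l + (12/l + l/3) = 12/l + 34*l/3)
c(21, (W - 1)²) - 1*(-315) = (12/((-63 - 1)²) + 34*(-63 - 1)²/3) - 1*(-315) = (12/((-64)²) + (34/3)*(-64)²) + 315 = (12/4096 + (34/3)*4096) + 315 = (12*(1/4096) + 139264/3) + 315 = (3/1024 + 139264/3) + 315 = 142606345/3072 + 315 = 143574025/3072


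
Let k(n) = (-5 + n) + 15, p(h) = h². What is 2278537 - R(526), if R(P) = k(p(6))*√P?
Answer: 2278537 - 46*√526 ≈ 2.2775e+6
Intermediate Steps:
k(n) = 10 + n
R(P) = 46*√P (R(P) = (10 + 6²)*√P = (10 + 36)*√P = 46*√P)
2278537 - R(526) = 2278537 - 46*√526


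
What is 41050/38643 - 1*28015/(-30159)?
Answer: 773536865/388478079 ≈ 1.9912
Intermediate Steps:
41050/38643 - 1*28015/(-30159) = 41050*(1/38643) - 28015*(-1/30159) = 41050/38643 + 28015/30159 = 773536865/388478079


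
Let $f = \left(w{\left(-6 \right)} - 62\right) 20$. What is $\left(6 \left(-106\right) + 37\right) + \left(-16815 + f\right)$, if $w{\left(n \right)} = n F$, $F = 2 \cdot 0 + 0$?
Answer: $-18654$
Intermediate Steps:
$F = 0$ ($F = 0 + 0 = 0$)
$w{\left(n \right)} = 0$ ($w{\left(n \right)} = n 0 = 0$)
$f = -1240$ ($f = \left(0 - 62\right) 20 = \left(-62\right) 20 = -1240$)
$\left(6 \left(-106\right) + 37\right) + \left(-16815 + f\right) = \left(6 \left(-106\right) + 37\right) - 18055 = \left(-636 + 37\right) - 18055 = -599 - 18055 = -18654$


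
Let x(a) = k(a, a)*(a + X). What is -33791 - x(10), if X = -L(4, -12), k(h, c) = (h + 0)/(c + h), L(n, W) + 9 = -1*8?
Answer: -67609/2 ≈ -33805.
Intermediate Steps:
L(n, W) = -17 (L(n, W) = -9 - 1*8 = -9 - 8 = -17)
k(h, c) = h/(c + h)
X = 17 (X = -1*(-17) = 17)
x(a) = 17/2 + a/2 (x(a) = (a/(a + a))*(a + 17) = (a/((2*a)))*(17 + a) = (a*(1/(2*a)))*(17 + a) = (17 + a)/2 = 17/2 + a/2)
-33791 - x(10) = -33791 - (17/2 + (½)*10) = -33791 - (17/2 + 5) = -33791 - 1*27/2 = -33791 - 27/2 = -67609/2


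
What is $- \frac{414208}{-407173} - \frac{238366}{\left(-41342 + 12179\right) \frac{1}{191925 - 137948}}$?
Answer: $\frac{5238814550135590}{11874386199} \approx 4.4119 \cdot 10^{5}$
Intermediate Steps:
$- \frac{414208}{-407173} - \frac{238366}{\left(-41342 + 12179\right) \frac{1}{191925 - 137948}} = \left(-414208\right) \left(- \frac{1}{407173}\right) - \frac{238366}{\left(-29163\right) \frac{1}{53977}} = \frac{414208}{407173} - \frac{238366}{\left(-29163\right) \frac{1}{53977}} = \frac{414208}{407173} - \frac{238366}{- \frac{29163}{53977}} = \frac{414208}{407173} - - \frac{12866281582}{29163} = \frac{414208}{407173} + \frac{12866281582}{29163} = \frac{5238814550135590}{11874386199}$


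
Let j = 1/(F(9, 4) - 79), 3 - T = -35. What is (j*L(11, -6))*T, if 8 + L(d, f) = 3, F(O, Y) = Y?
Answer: 38/15 ≈ 2.5333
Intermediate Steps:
T = 38 (T = 3 - 1*(-35) = 3 + 35 = 38)
L(d, f) = -5 (L(d, f) = -8 + 3 = -5)
j = -1/75 (j = 1/(4 - 79) = 1/(-75) = -1/75 ≈ -0.013333)
(j*L(11, -6))*T = -1/75*(-5)*38 = (1/15)*38 = 38/15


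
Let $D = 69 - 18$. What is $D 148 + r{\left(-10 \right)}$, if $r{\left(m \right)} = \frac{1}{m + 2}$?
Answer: $\frac{60383}{8} \approx 7547.9$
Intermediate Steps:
$r{\left(m \right)} = \frac{1}{2 + m}$
$D = 51$ ($D = 69 - 18 = 51$)
$D 148 + r{\left(-10 \right)} = 51 \cdot 148 + \frac{1}{2 - 10} = 7548 + \frac{1}{-8} = 7548 - \frac{1}{8} = \frac{60383}{8}$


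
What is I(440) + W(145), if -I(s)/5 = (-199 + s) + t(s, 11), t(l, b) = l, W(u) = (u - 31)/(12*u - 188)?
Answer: -2642223/776 ≈ -3404.9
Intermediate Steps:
W(u) = (-31 + u)/(-188 + 12*u)
I(s) = 995 - 10*s (I(s) = -5*((-199 + s) + s) = -5*(-199 + 2*s) = 995 - 10*s)
I(440) + W(145) = (995 - 10*440) + (-31 + 145)/(4*(-47 + 3*145)) = (995 - 4400) + (¼)*114/(-47 + 435) = -3405 + (¼)*114/388 = -3405 + (¼)*(1/388)*114 = -3405 + 57/776 = -2642223/776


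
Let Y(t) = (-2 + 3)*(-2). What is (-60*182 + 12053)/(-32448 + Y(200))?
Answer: -103/2950 ≈ -0.034915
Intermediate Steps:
Y(t) = -2 (Y(t) = 1*(-2) = -2)
(-60*182 + 12053)/(-32448 + Y(200)) = (-60*182 + 12053)/(-32448 - 2) = (-10920 + 12053)/(-32450) = 1133*(-1/32450) = -103/2950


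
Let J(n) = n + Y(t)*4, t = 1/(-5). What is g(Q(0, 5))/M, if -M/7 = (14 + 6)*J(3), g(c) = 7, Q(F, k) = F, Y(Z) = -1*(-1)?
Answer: -1/140 ≈ -0.0071429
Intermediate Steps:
t = -⅕ ≈ -0.20000
Y(Z) = 1
J(n) = 4 + n (J(n) = n + 1*4 = n + 4 = 4 + n)
M = -980 (M = -7*(14 + 6)*(4 + 3) = -140*7 = -7*140 = -980)
g(Q(0, 5))/M = 7/(-980) = 7*(-1/980) = -1/140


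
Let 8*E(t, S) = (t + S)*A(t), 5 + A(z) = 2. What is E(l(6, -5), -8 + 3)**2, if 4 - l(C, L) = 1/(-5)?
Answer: 9/100 ≈ 0.090000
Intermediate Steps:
l(C, L) = 21/5 (l(C, L) = 4 - 1/(-5) = 4 - 1*(-1/5) = 4 + 1/5 = 21/5)
A(z) = -3 (A(z) = -5 + 2 = -3)
E(t, S) = -3*S/8 - 3*t/8 (E(t, S) = ((t + S)*(-3))/8 = ((S + t)*(-3))/8 = (-3*S - 3*t)/8 = -3*S/8 - 3*t/8)
E(l(6, -5), -8 + 3)**2 = (-3*(-8 + 3)/8 - 3/8*21/5)**2 = (-3/8*(-5) - 63/40)**2 = (15/8 - 63/40)**2 = (3/10)**2 = 9/100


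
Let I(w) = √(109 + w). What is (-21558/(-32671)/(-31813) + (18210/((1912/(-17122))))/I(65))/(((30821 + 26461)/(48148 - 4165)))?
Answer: -158030919/9922794007081 - 380931411735*√174/529362056 ≈ -9492.2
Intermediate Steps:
(-21558/(-32671)/(-31813) + (18210/((1912/(-17122))))/I(65))/(((30821 + 26461)/(48148 - 4165))) = (-21558/(-32671)/(-31813) + (18210/((1912/(-17122))))/(√(109 + 65)))/(((30821 + 26461)/(48148 - 4165))) = (-21558*(-1/32671)*(-1/31813) + (18210/((1912*(-1/17122))))/(√174))/((57282/43983)) = ((21558/32671)*(-1/31813) + (18210/(-956/8561))*(√174/174))/((57282*(1/43983))) = (-21558/1039362523 + (18210*(-8561/956))*(√174/174))/(19094/14661) = (-21558/1039362523 - 25982635*√174/27724)*(14661/19094) = -158030919/9922794007081 - 380931411735*√174/529362056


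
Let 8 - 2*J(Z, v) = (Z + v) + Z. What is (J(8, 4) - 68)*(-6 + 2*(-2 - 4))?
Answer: 1332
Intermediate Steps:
J(Z, v) = 4 - Z - v/2 (J(Z, v) = 4 - ((Z + v) + Z)/2 = 4 - (v + 2*Z)/2 = 4 + (-Z - v/2) = 4 - Z - v/2)
(J(8, 4) - 68)*(-6 + 2*(-2 - 4)) = ((4 - 1*8 - ½*4) - 68)*(-6 + 2*(-2 - 4)) = ((4 - 8 - 2) - 68)*(-6 + 2*(-6)) = (-6 - 68)*(-6 - 12) = -74*(-18) = 1332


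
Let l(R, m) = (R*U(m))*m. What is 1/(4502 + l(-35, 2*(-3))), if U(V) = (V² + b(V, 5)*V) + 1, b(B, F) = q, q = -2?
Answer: 1/14792 ≈ 6.7604e-5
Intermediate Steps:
b(B, F) = -2
U(V) = 1 + V² - 2*V (U(V) = (V² - 2*V) + 1 = 1 + V² - 2*V)
l(R, m) = R*m*(1 + m² - 2*m) (l(R, m) = (R*(1 + m² - 2*m))*m = R*m*(1 + m² - 2*m))
1/(4502 + l(-35, 2*(-3))) = 1/(4502 - 35*2*(-3)*(1 + (2*(-3))² - 4*(-3))) = 1/(4502 - 35*(-6)*(1 + (-6)² - 2*(-6))) = 1/(4502 - 35*(-6)*(1 + 36 + 12)) = 1/(4502 - 35*(-6)*49) = 1/(4502 + 10290) = 1/14792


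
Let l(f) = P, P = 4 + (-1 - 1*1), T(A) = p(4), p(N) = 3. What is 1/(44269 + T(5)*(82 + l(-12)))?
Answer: 1/44521 ≈ 2.2461e-5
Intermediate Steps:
T(A) = 3
P = 2 (P = 4 + (-1 - 1) = 4 - 2 = 2)
l(f) = 2
1/(44269 + T(5)*(82 + l(-12))) = 1/(44269 + 3*(82 + 2)) = 1/(44269 + 3*84) = 1/(44269 + 252) = 1/44521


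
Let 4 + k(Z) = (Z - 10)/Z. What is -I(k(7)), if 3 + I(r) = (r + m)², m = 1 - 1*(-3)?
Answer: 138/49 ≈ 2.8163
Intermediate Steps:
m = 4 (m = 1 + 3 = 4)
k(Z) = -4 + (-10 + Z)/Z (k(Z) = -4 + (Z - 10)/Z = -4 + (-10 + Z)/Z)
I(r) = -3 + (4 + r)² (I(r) = -3 + (r + 4)² = -3 + (4 + r)²)
-I(k(7)) = -(-3 + (4 + (-3 - 10/7))²) = -(-3 + (4 - 31/7)²) = -(-3 + (-3/7)²) = -(-3 + 9/49) = -1*(-138/49) = 138/49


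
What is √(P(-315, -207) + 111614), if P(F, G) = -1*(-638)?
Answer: 2*√28063 ≈ 335.04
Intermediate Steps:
P(F, G) = 638
√(P(-315, -207) + 111614) = √(638 + 111614) = √112252 = 2*√28063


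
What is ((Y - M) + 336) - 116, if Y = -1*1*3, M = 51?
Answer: 166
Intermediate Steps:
Y = -3 (Y = -1*3 = -3)
((Y - M) + 336) - 116 = ((-3 - 1*51) + 336) - 116 = ((-3 - 51) + 336) - 116 = (-54 + 336) - 116 = 282 - 116 = 166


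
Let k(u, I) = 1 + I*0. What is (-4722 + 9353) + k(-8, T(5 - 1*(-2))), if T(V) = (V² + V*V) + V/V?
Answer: 4632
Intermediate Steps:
T(V) = 1 + 2*V² (T(V) = (V² + V²) + 1 = 2*V² + 1 = 1 + 2*V²)
k(u, I) = 1 (k(u, I) = 1 + 0 = 1)
(-4722 + 9353) + k(-8, T(5 - 1*(-2))) = (-4722 + 9353) + 1 = 4631 + 1 = 4632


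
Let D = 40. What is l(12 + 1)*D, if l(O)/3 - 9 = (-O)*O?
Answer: -19200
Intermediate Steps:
l(O) = 27 - 3*O² (l(O) = 27 + 3*((-O)*O) = 27 + 3*(-O²) = 27 - 3*O²)
l(12 + 1)*D = (27 - 3*(12 + 1)²)*40 = (27 - 3*13²)*40 = (27 - 3*169)*40 = (27 - 507)*40 = -480*40 = -19200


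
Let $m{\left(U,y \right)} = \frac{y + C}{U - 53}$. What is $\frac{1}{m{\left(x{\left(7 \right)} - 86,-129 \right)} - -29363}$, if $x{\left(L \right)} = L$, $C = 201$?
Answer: $\frac{11}{322987} \approx 3.4057 \cdot 10^{-5}$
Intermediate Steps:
$m{\left(U,y \right)} = \frac{201 + y}{-53 + U}$ ($m{\left(U,y \right)} = \frac{y + 201}{U - 53} = \frac{201 + y}{-53 + U}$)
$\frac{1}{m{\left(x{\left(7 \right)} - 86,-129 \right)} - -29363} = \frac{1}{\frac{201 - 129}{-53 + \left(7 - 86\right)} - -29363} = \frac{1}{\frac{1}{-53 - 79} \cdot 72 + 29363} = \frac{1}{\frac{1}{-132} \cdot 72 + 29363} = \frac{1}{\left(- \frac{1}{132}\right) 72 + 29363} = \frac{1}{- \frac{6}{11} + 29363} = \frac{1}{\frac{322987}{11}} = \frac{11}{322987}$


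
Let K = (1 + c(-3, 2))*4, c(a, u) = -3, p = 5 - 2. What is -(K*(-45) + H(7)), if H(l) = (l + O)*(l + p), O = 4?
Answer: -470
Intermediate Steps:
p = 3
K = -8 (K = (1 - 3)*4 = -2*4 = -8)
H(l) = (3 + l)*(4 + l) (H(l) = (l + 4)*(l + 3) = (4 + l)*(3 + l) = (3 + l)*(4 + l))
-(K*(-45) + H(7)) = -(-8*(-45) + (12 + 7**2 + 7*7)) = -(360 + (12 + 49 + 49)) = -(360 + 110) = -1*470 = -470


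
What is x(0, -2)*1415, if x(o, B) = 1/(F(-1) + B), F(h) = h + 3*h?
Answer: -1415/6 ≈ -235.83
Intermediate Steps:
F(h) = 4*h
x(o, B) = 1/(-4 + B) (x(o, B) = 1/(4*(-1) + B) = 1/(-4 + B))
x(0, -2)*1415 = 1415/(-4 - 2) = 1415/(-6) = -⅙*1415 = -1415/6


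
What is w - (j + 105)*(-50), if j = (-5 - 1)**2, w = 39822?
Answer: 46872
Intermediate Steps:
j = 36 (j = (-6)**2 = 36)
w - (j + 105)*(-50) = 39822 - (36 + 105)*(-50) = 39822 - 141*(-50) = 39822 - 1*(-7050) = 39822 + 7050 = 46872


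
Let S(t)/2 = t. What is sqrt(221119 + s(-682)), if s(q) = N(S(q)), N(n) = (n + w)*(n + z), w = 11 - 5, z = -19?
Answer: sqrt(2099233) ≈ 1448.9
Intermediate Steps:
w = 6
S(t) = 2*t
N(n) = (-19 + n)*(6 + n) (N(n) = (n + 6)*(n - 19) = (6 + n)*(-19 + n) = (-19 + n)*(6 + n))
s(q) = -114 - 26*q + 4*q**2 (s(q) = -114 + (2*q)**2 - 26*q = -114 + 4*q**2 - 26*q = -114 - 26*q + 4*q**2)
sqrt(221119 + s(-682)) = sqrt(221119 + (-114 - 26*(-682) + 4*(-682)**2)) = sqrt(221119 + (-114 + 17732 + 4*465124)) = sqrt(221119 + (-114 + 17732 + 1860496)) = sqrt(221119 + 1878114) = sqrt(2099233)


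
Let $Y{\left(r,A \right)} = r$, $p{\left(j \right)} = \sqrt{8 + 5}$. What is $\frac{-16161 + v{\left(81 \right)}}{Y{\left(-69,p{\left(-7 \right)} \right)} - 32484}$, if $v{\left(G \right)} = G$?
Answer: $\frac{5360}{10851} \approx 0.49396$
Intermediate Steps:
$p{\left(j \right)} = \sqrt{13}$
$\frac{-16161 + v{\left(81 \right)}}{Y{\left(-69,p{\left(-7 \right)} \right)} - 32484} = \frac{-16161 + 81}{-69 - 32484} = - \frac{16080}{-32553} = \left(-16080\right) \left(- \frac{1}{32553}\right) = \frac{5360}{10851}$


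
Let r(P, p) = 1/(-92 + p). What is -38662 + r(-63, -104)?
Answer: -7577753/196 ≈ -38662.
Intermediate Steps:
-38662 + r(-63, -104) = -38662 + 1/(-92 - 104) = -38662 + 1/(-196) = -38662 - 1/196 = -7577753/196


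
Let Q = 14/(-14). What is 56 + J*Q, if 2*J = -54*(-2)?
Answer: 2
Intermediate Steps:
Q = -1 (Q = 14*(-1/14) = -1)
J = 54 (J = (-54*(-2))/2 = (½)*108 = 54)
56 + J*Q = 56 + 54*(-1) = 56 - 54 = 2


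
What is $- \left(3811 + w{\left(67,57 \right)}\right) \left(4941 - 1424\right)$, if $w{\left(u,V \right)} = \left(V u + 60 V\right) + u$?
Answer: $-39098489$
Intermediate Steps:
$w{\left(u,V \right)} = u + 60 V + V u$ ($w{\left(u,V \right)} = \left(60 V + V u\right) + u = u + 60 V + V u$)
$- \left(3811 + w{\left(67,57 \right)}\right) \left(4941 - 1424\right) = - \left(3811 + \left(67 + 60 \cdot 57 + 57 \cdot 67\right)\right) \left(4941 - 1424\right) = - \left(3811 + \left(67 + 3420 + 3819\right)\right) 3517 = - \left(3811 + 7306\right) 3517 = - 11117 \cdot 3517 = \left(-1\right) 39098489 = -39098489$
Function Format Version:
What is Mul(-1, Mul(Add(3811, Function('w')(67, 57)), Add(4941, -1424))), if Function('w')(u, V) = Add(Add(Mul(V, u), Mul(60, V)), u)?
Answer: -39098489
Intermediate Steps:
Function('w')(u, V) = Add(u, Mul(60, V), Mul(V, u)) (Function('w')(u, V) = Add(Add(Mul(60, V), Mul(V, u)), u) = Add(u, Mul(60, V), Mul(V, u)))
Mul(-1, Mul(Add(3811, Function('w')(67, 57)), Add(4941, -1424))) = Mul(-1, Mul(Add(3811, Add(67, Mul(60, 57), Mul(57, 67))), Add(4941, -1424))) = Mul(-1, Mul(Add(3811, Add(67, 3420, 3819)), 3517)) = Mul(-1, Mul(Add(3811, 7306), 3517)) = Mul(-1, Mul(11117, 3517)) = Mul(-1, 39098489) = -39098489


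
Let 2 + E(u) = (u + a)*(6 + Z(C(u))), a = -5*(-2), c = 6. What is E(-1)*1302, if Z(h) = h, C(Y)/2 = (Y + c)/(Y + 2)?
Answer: 184884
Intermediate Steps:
C(Y) = 2*(6 + Y)/(2 + Y) (C(Y) = 2*((Y + 6)/(Y + 2)) = 2*((6 + Y)/(2 + Y)) = 2*(6 + Y)/(2 + Y))
a = 10
E(u) = -2 + (6 + 2*(6 + u)/(2 + u))*(10 + u) (E(u) = -2 + (u + 10)*(6 + 2*(6 + u)/(2 + u)) = -2 + (10 + u)*(6 + 2*(6 + u)/(2 + u)) = -2 + (6 + 2*(6 + u)/(2 + u))*(10 + u))
E(-1)*1302 = (2*(118 + 4*(-1)**2 + 51*(-1))/(2 - 1))*1302 = (2*(118 + 4*1 - 51)/1)*1302 = (2*1*(118 + 4 - 51))*1302 = (2*1*71)*1302 = 142*1302 = 184884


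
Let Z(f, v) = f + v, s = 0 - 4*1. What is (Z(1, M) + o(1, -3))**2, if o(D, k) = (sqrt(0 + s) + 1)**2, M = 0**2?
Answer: -12 - 16*I ≈ -12.0 - 16.0*I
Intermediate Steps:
M = 0
s = -4 (s = 0 - 4 = -4)
o(D, k) = (1 + 2*I)**2 (o(D, k) = (sqrt(0 - 4) + 1)**2 = (sqrt(-4) + 1)**2 = (2*I + 1)**2 = (1 + 2*I)**2)
(Z(1, M) + o(1, -3))**2 = ((1 + 0) + (-3 + 4*I))**2 = (1 + (-3 + 4*I))**2 = (-2 + 4*I)**2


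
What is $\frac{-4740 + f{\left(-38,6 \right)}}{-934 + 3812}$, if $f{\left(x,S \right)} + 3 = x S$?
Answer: $- \frac{4971}{2878} \approx -1.7272$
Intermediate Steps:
$f{\left(x,S \right)} = -3 + S x$ ($f{\left(x,S \right)} = -3 + x S = -3 + S x$)
$\frac{-4740 + f{\left(-38,6 \right)}}{-934 + 3812} = \frac{-4740 + \left(-3 + 6 \left(-38\right)\right)}{-934 + 3812} = \frac{-4740 - 231}{2878} = \left(-4740 - 231\right) \frac{1}{2878} = \left(-4971\right) \frac{1}{2878} = - \frac{4971}{2878}$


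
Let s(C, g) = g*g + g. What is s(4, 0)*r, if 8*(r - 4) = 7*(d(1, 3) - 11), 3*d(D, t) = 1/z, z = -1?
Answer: 0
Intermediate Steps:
d(D, t) = -⅓ (d(D, t) = (⅓)/(-1) = (⅓)*(-1) = -⅓)
r = -71/12 (r = 4 + (7*(-⅓ - 11))/8 = 4 + (7*(-34/3))/8 = 4 + (⅛)*(-238/3) = 4 - 119/12 = -71/12 ≈ -5.9167)
s(C, g) = g + g² (s(C, g) = g² + g = g + g²)
s(4, 0)*r = (0*(1 + 0))*(-71/12) = (0*1)*(-71/12) = 0*(-71/12) = 0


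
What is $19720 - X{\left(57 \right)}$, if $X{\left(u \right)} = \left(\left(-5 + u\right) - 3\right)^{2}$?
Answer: $17319$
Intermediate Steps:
$X{\left(u \right)} = \left(-8 + u\right)^{2}$
$19720 - X{\left(57 \right)} = 19720 - \left(-8 + 57\right)^{2} = 19720 - 49^{2} = 19720 - 2401 = 17319$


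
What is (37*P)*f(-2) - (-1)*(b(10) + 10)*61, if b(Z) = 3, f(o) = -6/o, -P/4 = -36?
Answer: 16777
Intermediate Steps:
P = 144 (P = -4*(-36) = 144)
(37*P)*f(-2) - (-1)*(b(10) + 10)*61 = (37*144)*(-6/(-2)) - (-1)*(3 + 10)*61 = 5328*(-6*(-½)) - (-1)*13*61 = 5328*3 - (-1)*793 = 15984 - 1*(-793) = 15984 + 793 = 16777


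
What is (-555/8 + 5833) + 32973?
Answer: 309893/8 ≈ 38737.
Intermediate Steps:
(-555/8 + 5833) + 32973 = 46109/8 + 32973 = 309893/8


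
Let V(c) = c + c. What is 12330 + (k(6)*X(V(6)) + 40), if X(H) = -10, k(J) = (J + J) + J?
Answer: 12190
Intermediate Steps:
V(c) = 2*c
k(J) = 3*J (k(J) = 2*J + J = 3*J)
12330 + (k(6)*X(V(6)) + 40) = 12330 + ((3*6)*(-10) + 40) = 12330 + (18*(-10) + 40) = 12330 + (-180 + 40) = 12330 - 140 = 12190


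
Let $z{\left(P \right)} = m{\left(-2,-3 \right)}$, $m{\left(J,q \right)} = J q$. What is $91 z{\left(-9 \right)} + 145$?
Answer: $691$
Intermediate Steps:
$z{\left(P \right)} = 6$ ($z{\left(P \right)} = \left(-2\right) \left(-3\right) = 6$)
$91 z{\left(-9 \right)} + 145 = 91 \cdot 6 + 145 = 546 + 145 = 691$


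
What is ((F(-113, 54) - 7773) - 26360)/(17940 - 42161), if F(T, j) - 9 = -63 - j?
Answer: 34241/24221 ≈ 1.4137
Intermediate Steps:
F(T, j) = -54 - j (F(T, j) = 9 + (-63 - j) = -54 - j)
((F(-113, 54) - 7773) - 26360)/(17940 - 42161) = (((-54 - 1*54) - 7773) - 26360)/(17940 - 42161) = (((-54 - 54) - 7773) - 26360)/(-24221) = ((-108 - 7773) - 26360)*(-1/24221) = (-7881 - 26360)*(-1/24221) = -34241*(-1/24221) = 34241/24221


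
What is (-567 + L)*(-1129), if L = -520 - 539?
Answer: 1835754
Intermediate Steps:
L = -1059
(-567 + L)*(-1129) = (-567 - 1059)*(-1129) = -1626*(-1129) = 1835754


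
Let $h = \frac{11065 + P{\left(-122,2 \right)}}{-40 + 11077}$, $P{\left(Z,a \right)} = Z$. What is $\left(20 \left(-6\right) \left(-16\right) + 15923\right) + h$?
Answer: $\frac{196944134}{11037} \approx 17844.0$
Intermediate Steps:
$h = \frac{10943}{11037}$ ($h = \frac{11065 - 122}{-40 + 11077} = \frac{10943}{11037} \approx 0.99148$)
$\left(20 \left(-6\right) \left(-16\right) + 15923\right) + h = \left(20 \left(-6\right) \left(-16\right) + 15923\right) + \frac{10943}{11037} = \left(\left(-120\right) \left(-16\right) + 15923\right) + \frac{10943}{11037} = \left(1920 + 15923\right) + \frac{10943}{11037} = 17843 + \frac{10943}{11037} = \frac{196944134}{11037}$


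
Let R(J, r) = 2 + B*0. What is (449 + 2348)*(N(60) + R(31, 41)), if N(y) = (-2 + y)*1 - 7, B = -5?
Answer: 148241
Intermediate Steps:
R(J, r) = 2 (R(J, r) = 2 - 5*0 = 2 + 0 = 2)
N(y) = -9 + y (N(y) = (-2 + y) - 7 = -9 + y)
(449 + 2348)*(N(60) + R(31, 41)) = (449 + 2348)*((-9 + 60) + 2) = 2797*(51 + 2) = 2797*53 = 148241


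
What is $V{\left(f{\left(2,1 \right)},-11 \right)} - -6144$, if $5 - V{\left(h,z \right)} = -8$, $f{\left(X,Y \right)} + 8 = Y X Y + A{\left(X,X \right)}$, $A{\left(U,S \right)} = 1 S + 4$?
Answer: $6157$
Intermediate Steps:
$A{\left(U,S \right)} = 4 + S$ ($A{\left(U,S \right)} = S + 4 = 4 + S$)
$f{\left(X,Y \right)} = -4 + X + X Y^{2}$ ($f{\left(X,Y \right)} = -8 + \left(Y X Y + \left(4 + X\right)\right) = -8 + \left(X Y Y + \left(4 + X\right)\right) = -8 + \left(X Y^{2} + \left(4 + X\right)\right) = -8 + \left(4 + X + X Y^{2}\right) = -4 + X + X Y^{2}$)
$V{\left(h,z \right)} = 13$ ($V{\left(h,z \right)} = 5 - -8 = 5 + 8 = 13$)
$V{\left(f{\left(2,1 \right)},-11 \right)} - -6144 = 13 - -6144 = 13 + 6144 = 6157$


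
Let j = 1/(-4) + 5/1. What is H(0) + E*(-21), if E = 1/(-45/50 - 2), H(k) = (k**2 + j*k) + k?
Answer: 210/29 ≈ 7.2414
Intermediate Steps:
j = 19/4 (j = 1*(-1/4) + 5*1 = -1/4 + 5 = 19/4 ≈ 4.7500)
H(k) = k**2 + 23*k/4 (H(k) = (k**2 + 19*k/4) + k = k**2 + 23*k/4)
E = -10/29 (E = 1/(-45*1/50 - 2) = 1/(-9/10 - 2) = 1/(-29/10) = -10/29 ≈ -0.34483)
H(0) + E*(-21) = (1/4)*0*(23 + 4*0) - 10/29*(-21) = (1/4)*0*(23 + 0) + 210/29 = (1/4)*0*23 + 210/29 = 0 + 210/29 = 210/29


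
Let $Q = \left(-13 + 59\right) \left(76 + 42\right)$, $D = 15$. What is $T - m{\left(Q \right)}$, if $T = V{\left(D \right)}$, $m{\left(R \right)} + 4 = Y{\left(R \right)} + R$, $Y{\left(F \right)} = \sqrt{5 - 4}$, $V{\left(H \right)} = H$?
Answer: $-5410$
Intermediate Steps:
$Y{\left(F \right)} = 1$ ($Y{\left(F \right)} = \sqrt{1} = 1$)
$Q = 5428$ ($Q = 46 \cdot 118 = 5428$)
$m{\left(R \right)} = -3 + R$ ($m{\left(R \right)} = -4 + \left(1 + R\right) = -3 + R$)
$T = 15$
$T - m{\left(Q \right)} = 15 - \left(-3 + 5428\right) = 15 - 5425 = -5410$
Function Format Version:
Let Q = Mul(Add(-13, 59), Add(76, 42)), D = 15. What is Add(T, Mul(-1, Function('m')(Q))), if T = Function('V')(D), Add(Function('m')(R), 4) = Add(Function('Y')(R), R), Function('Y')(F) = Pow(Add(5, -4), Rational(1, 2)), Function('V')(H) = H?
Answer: -5410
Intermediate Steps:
Function('Y')(F) = 1 (Function('Y')(F) = Pow(1, Rational(1, 2)) = 1)
Q = 5428 (Q = Mul(46, 118) = 5428)
Function('m')(R) = Add(-3, R) (Function('m')(R) = Add(-4, Add(1, R)) = Add(-3, R))
T = 15
Add(T, Mul(-1, Function('m')(Q))) = Add(15, Mul(-1, Add(-3, 5428))) = Add(15, Mul(-1, 5425)) = Add(15, -5425) = -5410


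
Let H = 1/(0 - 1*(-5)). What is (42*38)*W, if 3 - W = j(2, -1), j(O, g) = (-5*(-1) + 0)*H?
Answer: 3192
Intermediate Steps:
H = ⅕ (H = 1/(0 + 5) = 1/5 = ⅕ ≈ 0.20000)
j(O, g) = 1 (j(O, g) = (-5*(-1) + 0)*(⅕) = (5 + 0)*(⅕) = 5*(⅕) = 1)
W = 2 (W = 3 - 1*1 = 3 - 1 = 2)
(42*38)*W = (42*38)*2 = 1596*2 = 3192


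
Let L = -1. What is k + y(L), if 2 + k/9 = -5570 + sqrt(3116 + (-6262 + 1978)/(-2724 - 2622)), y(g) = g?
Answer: -50149 + sqrt(30547770)/11 ≈ -49647.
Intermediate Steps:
k = -50148 + sqrt(30547770)/11 (k = -18 + 9*(-5570 + sqrt(3116 + (-6262 + 1978)/(-2724 - 2622))) = -18 + 9*(-5570 + sqrt(3116 - 4284/(-5346))) = -18 + 9*(-5570 + sqrt(3116 - 4284*(-1/5346))) = -18 + 9*(-5570 + sqrt(3116 + 238/297)) = -18 + 9*(-5570 + sqrt(925690/297)) = -18 + 9*(-5570 + sqrt(30547770)/99) = -18 + (-50130 + sqrt(30547770)/11) = -50148 + sqrt(30547770)/11 ≈ -49646.)
k + y(L) = (-50148 + sqrt(30547770)/11) - 1 = -50149 + sqrt(30547770)/11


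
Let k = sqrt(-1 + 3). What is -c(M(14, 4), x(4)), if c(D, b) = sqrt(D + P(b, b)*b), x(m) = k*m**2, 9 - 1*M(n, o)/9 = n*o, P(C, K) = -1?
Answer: -I*sqrt(423 + 16*sqrt(2)) ≈ -21.11*I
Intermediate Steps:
k = sqrt(2) ≈ 1.4142
M(n, o) = 81 - 9*n*o
x(m) = sqrt(2)*m**2
c(D, b) = sqrt(D - b)
-c(M(14, 4), x(4)) = -sqrt((81 - 9*14*4) - sqrt(2)*4**2) = -sqrt((81 - 504) - sqrt(2)*16) = -sqrt(-423 - 16*sqrt(2))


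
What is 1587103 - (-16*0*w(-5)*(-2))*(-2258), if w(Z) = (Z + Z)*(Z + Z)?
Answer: 1587103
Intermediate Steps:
w(Z) = 4*Z² (w(Z) = (2*Z)*(2*Z) = 4*Z²)
1587103 - (-16*0*w(-5)*(-2))*(-2258) = 1587103 - (-16*0*(4*(-5)²)*(-2))*(-2258) = 1587103 - (-16*0*(4*25)*(-2))*(-2258) = 1587103 - (-16*0*100*(-2))*(-2258) = 1587103 - (-0*(-2))*(-2258) = 1587103 - (-16*0)*(-2258) = 1587103 - 0*(-2258) = 1587103 - 1*0 = 1587103 + 0 = 1587103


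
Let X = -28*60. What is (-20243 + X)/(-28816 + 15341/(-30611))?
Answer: 671084953/882101917 ≈ 0.76078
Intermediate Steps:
X = -1680
(-20243 + X)/(-28816 + 15341/(-30611)) = (-20243 - 1680)/(-28816 + 15341/(-30611)) = -21923/(-28816 + 15341*(-1/30611)) = -21923/(-28816 - 15341/30611) = -21923/(-882101917/30611) = -21923*(-30611/882101917) = 671084953/882101917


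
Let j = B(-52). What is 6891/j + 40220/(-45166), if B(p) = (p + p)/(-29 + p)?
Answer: 12603084253/2348632 ≈ 5366.1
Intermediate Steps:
B(p) = 2*p/(-29 + p) (B(p) = (2*p)/(-29 + p) = 2*p/(-29 + p))
j = 104/81 (j = 2*(-52)/(-29 - 52) = 2*(-52)/(-81) = 2*(-52)*(-1/81) = 104/81 ≈ 1.2840)
6891/j + 40220/(-45166) = 6891/(104/81) + 40220/(-45166) = 6891*(81/104) + 40220*(-1/45166) = 558171/104 - 20110/22583 = 12603084253/2348632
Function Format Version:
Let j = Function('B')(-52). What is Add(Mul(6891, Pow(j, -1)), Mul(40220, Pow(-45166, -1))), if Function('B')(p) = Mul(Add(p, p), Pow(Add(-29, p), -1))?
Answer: Rational(12603084253, 2348632) ≈ 5366.1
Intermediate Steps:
Function('B')(p) = Mul(2, p, Pow(Add(-29, p), -1)) (Function('B')(p) = Mul(Mul(2, p), Pow(Add(-29, p), -1)) = Mul(2, p, Pow(Add(-29, p), -1)))
j = Rational(104, 81) (j = Mul(2, -52, Pow(Add(-29, -52), -1)) = Mul(2, -52, Pow(-81, -1)) = Mul(2, -52, Rational(-1, 81)) = Rational(104, 81) ≈ 1.2840)
Add(Mul(6891, Pow(j, -1)), Mul(40220, Pow(-45166, -1))) = Add(Mul(6891, Pow(Rational(104, 81), -1)), Mul(40220, Pow(-45166, -1))) = Add(Mul(6891, Rational(81, 104)), Mul(40220, Rational(-1, 45166))) = Add(Rational(558171, 104), Rational(-20110, 22583)) = Rational(12603084253, 2348632)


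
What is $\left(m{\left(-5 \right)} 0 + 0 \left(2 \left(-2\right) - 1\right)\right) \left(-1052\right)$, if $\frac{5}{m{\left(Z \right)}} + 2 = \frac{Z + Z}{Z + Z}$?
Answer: $0$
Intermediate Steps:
$m{\left(Z \right)} = -5$ ($m{\left(Z \right)} = \frac{5}{-2 + \frac{Z + Z}{Z + Z}} = \frac{5}{-2 + \frac{2 Z}{2 Z}} = \frac{5}{-2 + 2 Z \frac{1}{2 Z}} = \frac{5}{-2 + 1} = \frac{5}{-1} = 5 \left(-1\right) = -5$)
$\left(m{\left(-5 \right)} 0 + 0 \left(2 \left(-2\right) - 1\right)\right) \left(-1052\right) = \left(\left(-5\right) 0 + 0 \left(2 \left(-2\right) - 1\right)\right) \left(-1052\right) = \left(0 + 0 \left(-4 - 1\right)\right) \left(-1052\right) = \left(0 + 0 \left(-5\right)\right) \left(-1052\right) = \left(0 + 0\right) \left(-1052\right) = 0 \left(-1052\right) = 0$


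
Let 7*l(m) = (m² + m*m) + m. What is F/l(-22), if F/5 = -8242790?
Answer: -144248825/473 ≈ -3.0497e+5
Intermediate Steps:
l(m) = m/7 + 2*m²/7 (l(m) = ((m² + m*m) + m)/7 = ((m² + m²) + m)/7 = (2*m² + m)/7 = (m + 2*m²)/7 = m/7 + 2*m²/7)
F = -41213950 (F = 5*(-8242790) = -41213950)
F/l(-22) = -41213950*(-7/(22*(1 + 2*(-22)))) = -41213950*(-7/(22*(1 - 44))) = -41213950/((⅐)*(-22)*(-43)) = -41213950/946/7 = -41213950*7/946 = -144248825/473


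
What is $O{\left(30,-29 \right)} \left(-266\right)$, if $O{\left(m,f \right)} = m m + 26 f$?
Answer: $-38836$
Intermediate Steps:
$O{\left(m,f \right)} = m^{2} + 26 f$
$O{\left(30,-29 \right)} \left(-266\right) = \left(30^{2} + 26 \left(-29\right)\right) \left(-266\right) = \left(900 - 754\right) \left(-266\right) = 146 \left(-266\right) = -38836$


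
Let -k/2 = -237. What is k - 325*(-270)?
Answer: 88224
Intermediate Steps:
k = 474 (k = -2*(-237) = 474)
k - 325*(-270) = 474 - 325*(-270) = 474 + 87750 = 88224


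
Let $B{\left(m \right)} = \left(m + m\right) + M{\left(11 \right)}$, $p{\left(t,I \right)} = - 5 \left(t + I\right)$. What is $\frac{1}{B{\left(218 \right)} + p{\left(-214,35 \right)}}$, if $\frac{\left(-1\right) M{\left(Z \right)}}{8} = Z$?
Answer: $\frac{1}{1243} \approx 0.00080451$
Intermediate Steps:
$M{\left(Z \right)} = - 8 Z$
$p{\left(t,I \right)} = - 5 I - 5 t$ ($p{\left(t,I \right)} = - 5 \left(I + t\right) = - 5 I - 5 t$)
$B{\left(m \right)} = -88 + 2 m$ ($B{\left(m \right)} = \left(m + m\right) - 88 = 2 m - 88 = -88 + 2 m$)
$\frac{1}{B{\left(218 \right)} + p{\left(-214,35 \right)}} = \frac{1}{\left(-88 + 2 \cdot 218\right) - -895} = \frac{1}{\left(-88 + 436\right) + \left(-175 + 1070\right)} = \frac{1}{348 + 895} = \frac{1}{1243}$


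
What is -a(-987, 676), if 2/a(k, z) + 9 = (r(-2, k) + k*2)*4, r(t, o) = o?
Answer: 2/11853 ≈ 0.00016873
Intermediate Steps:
a(k, z) = 2/(-9 + 12*k) (a(k, z) = 2/(-9 + (k + k*2)*4) = 2/(-9 + (k + 2*k)*4) = 2/(-9 + (3*k)*4) = 2/(-9 + 12*k))
-a(-987, 676) = -2/(3*(-3 + 4*(-987))) = -2/(3*(-3 - 3948)) = -2/(3*(-3951)) = -2*(-1)/(3*3951) = -1*(-2/11853) = 2/11853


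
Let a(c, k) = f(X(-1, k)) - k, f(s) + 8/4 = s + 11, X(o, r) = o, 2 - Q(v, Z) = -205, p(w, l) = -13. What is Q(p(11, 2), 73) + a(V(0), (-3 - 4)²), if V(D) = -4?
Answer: 166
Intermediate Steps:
Q(v, Z) = 207 (Q(v, Z) = 2 - 1*(-205) = 2 + 205 = 207)
f(s) = 9 + s (f(s) = -2 + (s + 11) = -2 + (11 + s) = 9 + s)
a(c, k) = 8 - k (a(c, k) = (9 - 1) - k = 8 - k)
Q(p(11, 2), 73) + a(V(0), (-3 - 4)²) = 207 + (8 - (-3 - 4)²) = 207 + (8 - 1*(-7)²) = 207 + (8 - 1*49) = 207 + (8 - 49) = 207 - 41 = 166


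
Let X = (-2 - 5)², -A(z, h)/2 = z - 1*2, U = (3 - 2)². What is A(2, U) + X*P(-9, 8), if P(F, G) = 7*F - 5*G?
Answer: -5047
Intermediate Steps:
U = 1 (U = 1² = 1)
A(z, h) = 4 - 2*z (A(z, h) = -2*(z - 1*2) = -2*(z - 2) = -2*(-2 + z) = 4 - 2*z)
X = 49 (X = (-7)² = 49)
P(F, G) = -5*G + 7*F
A(2, U) + X*P(-9, 8) = (4 - 2*2) + 49*(-5*8 + 7*(-9)) = (4 - 4) + 49*(-40 - 63) = 0 + 49*(-103) = 0 - 5047 = -5047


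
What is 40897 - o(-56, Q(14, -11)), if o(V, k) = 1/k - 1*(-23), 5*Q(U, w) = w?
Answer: 449619/11 ≈ 40874.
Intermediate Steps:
Q(U, w) = w/5
o(V, k) = 23 + 1/k (o(V, k) = 1/k + 23 = 23 + 1/k)
40897 - o(-56, Q(14, -11)) = 40897 - (23 + 1/((⅕)*(-11))) = 40897 - (23 + 1/(-11/5)) = 40897 - (23 - 5/11) = 40897 - 1*248/11 = 40897 - 248/11 = 449619/11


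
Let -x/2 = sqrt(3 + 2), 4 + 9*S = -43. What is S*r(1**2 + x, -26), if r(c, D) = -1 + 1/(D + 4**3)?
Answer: 1739/342 ≈ 5.0848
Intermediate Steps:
S = -47/9 (S = -4/9 + (1/9)*(-43) = -4/9 - 43/9 = -47/9 ≈ -5.2222)
x = -2*sqrt(5) (x = -2*sqrt(3 + 2) = -2*sqrt(5) ≈ -4.4721)
r(c, D) = -1 + 1/(64 + D) (r(c, D) = -1 + 1/(D + 64) = -1 + 1/(64 + D))
S*r(1**2 + x, -26) = -47*(-63 - 1*(-26))/(9*(64 - 26)) = -47*(-63 + 26)/(9*38) = -47*(-37)/342 = -47/9*(-37/38) = 1739/342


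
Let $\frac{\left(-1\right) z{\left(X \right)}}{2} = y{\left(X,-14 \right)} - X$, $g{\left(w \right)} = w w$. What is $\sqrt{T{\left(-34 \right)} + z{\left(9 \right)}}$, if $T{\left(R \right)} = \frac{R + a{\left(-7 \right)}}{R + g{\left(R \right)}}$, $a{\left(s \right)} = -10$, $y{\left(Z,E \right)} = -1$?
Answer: $\frac{\sqrt{51918}}{51} \approx 4.4678$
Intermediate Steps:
$g{\left(w \right)} = w^{2}$
$z{\left(X \right)} = 2 + 2 X$ ($z{\left(X \right)} = - 2 \left(-1 - X\right) = 2 + 2 X$)
$T{\left(R \right)} = \frac{-10 + R}{R + R^{2}}$ ($T{\left(R \right)} = \frac{R - 10}{R + R^{2}} = \frac{-10 + R}{R + R^{2}}$)
$\sqrt{T{\left(-34 \right)} + z{\left(9 \right)}} = \sqrt{\frac{-10 - 34}{\left(-34\right) \left(1 - 34\right)} + \left(2 + 2 \cdot 9\right)} = \sqrt{\left(- \frac{1}{34}\right) \frac{1}{-33} \left(-44\right) + \left(2 + 18\right)} = \sqrt{\left(- \frac{1}{34}\right) \left(- \frac{1}{33}\right) \left(-44\right) + 20} = \sqrt{- \frac{2}{51} + 20} = \sqrt{\frac{1018}{51}} = \frac{\sqrt{51918}}{51}$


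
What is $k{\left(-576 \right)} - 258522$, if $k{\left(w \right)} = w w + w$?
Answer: $72678$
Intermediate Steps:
$k{\left(w \right)} = w + w^{2}$ ($k{\left(w \right)} = w^{2} + w = w + w^{2}$)
$k{\left(-576 \right)} - 258522 = - 576 \left(1 - 576\right) - 258522 = \left(-576\right) \left(-575\right) - 258522 = 331200 - 258522 = 72678$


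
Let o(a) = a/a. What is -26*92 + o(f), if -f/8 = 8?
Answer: -2391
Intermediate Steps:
f = -64 (f = -8*8 = -64)
o(a) = 1
-26*92 + o(f) = -26*92 + 1 = -2392 + 1 = -2391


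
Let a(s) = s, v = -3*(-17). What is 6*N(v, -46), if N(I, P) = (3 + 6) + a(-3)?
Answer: 36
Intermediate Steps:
v = 51
N(I, P) = 6 (N(I, P) = (3 + 6) - 3 = 9 - 3 = 6)
6*N(v, -46) = 6*6 = 36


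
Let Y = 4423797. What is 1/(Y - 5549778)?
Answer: -1/1125981 ≈ -8.8811e-7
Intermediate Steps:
1/(Y - 5549778) = 1/(4423797 - 5549778) = 1/(-1125981) = -1/1125981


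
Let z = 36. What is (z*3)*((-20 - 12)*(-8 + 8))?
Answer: 0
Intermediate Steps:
(z*3)*((-20 - 12)*(-8 + 8)) = (36*3)*((-20 - 12)*(-8 + 8)) = 108*(-32*0) = 108*0 = 0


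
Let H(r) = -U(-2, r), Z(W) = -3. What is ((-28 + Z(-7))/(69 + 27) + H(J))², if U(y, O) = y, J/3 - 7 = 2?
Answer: 25921/9216 ≈ 2.8126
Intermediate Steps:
J = 27 (J = 21 + 3*2 = 21 + 6 = 27)
H(r) = 2 (H(r) = -1*(-2) = 2)
((-28 + Z(-7))/(69 + 27) + H(J))² = ((-28 - 3)/(69 + 27) + 2)² = (-31/96 + 2)² = (161/96)² = 25921/9216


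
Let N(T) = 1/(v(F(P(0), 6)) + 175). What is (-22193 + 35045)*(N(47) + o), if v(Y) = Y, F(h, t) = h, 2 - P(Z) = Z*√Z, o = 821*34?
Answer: 21166297236/59 ≈ 3.5875e+8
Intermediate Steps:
o = 27914
P(Z) = 2 - Z^(3/2) (P(Z) = 2 - Z*√Z = 2 - Z^(3/2))
N(T) = 1/177 (N(T) = 1/((2 - 0^(3/2)) + 175) = 1/((2 - 1*0) + 175) = 1/((2 + 0) + 175) = 1/(2 + 175) = 1/177)
(-22193 + 35045)*(N(47) + o) = (-22193 + 35045)*(1/177 + 27914) = 12852*(4940779/177) = 21166297236/59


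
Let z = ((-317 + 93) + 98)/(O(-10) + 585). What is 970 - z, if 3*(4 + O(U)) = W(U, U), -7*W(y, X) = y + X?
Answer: 11857016/12221 ≈ 970.22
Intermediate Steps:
W(y, X) = -X/7 - y/7 (W(y, X) = -(y + X)/7 = -(X + y)/7 = -X/7 - y/7)
O(U) = -4 - 2*U/21 (O(U) = -4 + (-U/7 - U/7)/3 = -4 + (-2*U/7)/3 = -4 - 2*U/21)
z = -2646/12221 (z = ((-317 + 93) + 98)/((-4 - 2/21*(-10)) + 585) = (-224 + 98)/((-4 + 20/21) + 585) = -126/(-64/21 + 585) = -126/12221/21 = -126*21/12221 = -2646/12221 ≈ -0.21651)
970 - z = 970 - 1*(-2646/12221) = 970 + 2646/12221 = 11857016/12221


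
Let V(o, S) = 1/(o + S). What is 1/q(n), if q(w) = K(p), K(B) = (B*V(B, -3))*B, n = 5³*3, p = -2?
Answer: -5/4 ≈ -1.2500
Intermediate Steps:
V(o, S) = 1/(S + o)
n = 375 (n = 125*3 = 375)
K(B) = B²/(-3 + B) (K(B) = (B/(-3 + B))*B = B²/(-3 + B))
q(w) = -⅘ (q(w) = (-2)²/(-3 - 2) = 4/(-5) = 4*(-⅕) = -⅘)
1/q(n) = 1/(-⅘) = -5/4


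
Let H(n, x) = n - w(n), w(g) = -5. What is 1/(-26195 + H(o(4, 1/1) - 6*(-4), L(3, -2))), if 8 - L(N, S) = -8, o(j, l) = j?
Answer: -1/26162 ≈ -3.8223e-5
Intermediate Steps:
L(N, S) = 16 (L(N, S) = 8 - 1*(-8) = 8 + 8 = 16)
H(n, x) = 5 + n (H(n, x) = n - 1*(-5) = n + 5 = 5 + n)
1/(-26195 + H(o(4, 1/1) - 6*(-4), L(3, -2))) = 1/(-26195 + (5 + (4 - 6*(-4)))) = 1/(-26195 + (5 + (4 + 24))) = 1/(-26195 + (5 + 28)) = 1/(-26195 + 33) = 1/(-26162) = -1/26162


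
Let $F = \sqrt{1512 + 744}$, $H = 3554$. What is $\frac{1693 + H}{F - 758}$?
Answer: $- \frac{180783}{26014} - \frac{477 \sqrt{141}}{13007} \approx -7.3849$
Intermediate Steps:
$F = 4 \sqrt{141}$ ($F = \sqrt{2256} = 4 \sqrt{141} \approx 47.497$)
$\frac{1693 + H}{F - 758} = \frac{1693 + 3554}{4 \sqrt{141} - 758} = \frac{5247}{-758 + 4 \sqrt{141}}$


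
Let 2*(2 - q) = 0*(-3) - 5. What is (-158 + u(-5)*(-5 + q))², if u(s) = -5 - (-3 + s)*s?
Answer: 73441/4 ≈ 18360.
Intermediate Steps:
q = 9/2 (q = 2 - (0*(-3) - 5)/2 = 2 - (0 - 5)/2 = 2 - ½*(-5) = 2 + 5/2 = 9/2 ≈ 4.5000)
u(s) = -5 - s*(-3 + s)
(-158 + u(-5)*(-5 + q))² = (-158 + (-5 - 1*(-5)² + 3*(-5))*(-5 + 9/2))² = (-158 + (-5 - 1*25 - 15)*(-½))² = (-158 + (-5 - 25 - 15)*(-½))² = (-158 - 45*(-½))² = (-158 + 45/2)² = (-271/2)² = 73441/4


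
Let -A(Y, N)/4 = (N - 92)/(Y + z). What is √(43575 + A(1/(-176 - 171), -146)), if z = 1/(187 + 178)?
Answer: 11*I*√495005/3 ≈ 2579.7*I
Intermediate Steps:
z = 1/365 ≈ 0.0027397
A(Y, N) = -4*(-92 + N)/(1/365 + Y) (A(Y, N) = -4*(N - 92)/(Y + 1/365) = -4*(-92 + N)/(1/365 + Y))
√(43575 + A(1/(-176 - 171), -146)) = √(43575 + 1460*(92 - 1*(-146))/(1 + 365/(-176 - 171))) = √(43575 + 1460*(92 + 146)/(1 + 365/(-347))) = √(43575 + 1460*238/(1 + 365*(-1/347))) = √(43575 + 1460*238/(1 - 365/347)) = √(43575 + 1460*238/(-18/347)) = √(43575 + 1460*(-347/18)*238) = √(43575 - 60287780/9) = √(-59895605/9) = 11*I*√495005/3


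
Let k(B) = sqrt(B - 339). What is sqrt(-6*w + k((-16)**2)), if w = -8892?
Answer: sqrt(53352 + I*sqrt(83)) ≈ 230.98 + 0.02*I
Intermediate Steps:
k(B) = sqrt(-339 + B)
sqrt(-6*w + k((-16)**2)) = sqrt(-6*(-8892) + sqrt(-339 + (-16)**2)) = sqrt(53352 + sqrt(-339 + 256)) = sqrt(53352 + sqrt(-83)) = sqrt(53352 + I*sqrt(83))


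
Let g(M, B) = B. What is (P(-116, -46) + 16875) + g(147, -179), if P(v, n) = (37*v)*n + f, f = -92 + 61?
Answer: 214097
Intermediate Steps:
f = -31
P(v, n) = -31 + 37*n*v (P(v, n) = (37*v)*n - 31 = 37*n*v - 31 = -31 + 37*n*v)
(P(-116, -46) + 16875) + g(147, -179) = ((-31 + 37*(-46)*(-116)) + 16875) - 179 = ((-31 + 197432) + 16875) - 179 = (197401 + 16875) - 179 = 214276 - 179 = 214097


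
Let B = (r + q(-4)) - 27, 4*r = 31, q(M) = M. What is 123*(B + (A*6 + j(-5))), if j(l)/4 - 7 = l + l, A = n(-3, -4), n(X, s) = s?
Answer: -29151/4 ≈ -7287.8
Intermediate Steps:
A = -4
r = 31/4 (r = (1/4)*31 = 31/4 ≈ 7.7500)
j(l) = 28 + 8*l (j(l) = 28 + 4*(l + l) = 28 + 4*(2*l) = 28 + 8*l)
B = -93/4 (B = (31/4 - 4) - 27 = 15/4 - 27 = -93/4 ≈ -23.250)
123*(B + (A*6 + j(-5))) = 123*(-93/4 + (-4*6 + (28 + 8*(-5)))) = 123*(-93/4 + (-24 + (28 - 40))) = 123*(-93/4 + (-24 - 12)) = 123*(-93/4 - 36) = 123*(-237/4) = -29151/4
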